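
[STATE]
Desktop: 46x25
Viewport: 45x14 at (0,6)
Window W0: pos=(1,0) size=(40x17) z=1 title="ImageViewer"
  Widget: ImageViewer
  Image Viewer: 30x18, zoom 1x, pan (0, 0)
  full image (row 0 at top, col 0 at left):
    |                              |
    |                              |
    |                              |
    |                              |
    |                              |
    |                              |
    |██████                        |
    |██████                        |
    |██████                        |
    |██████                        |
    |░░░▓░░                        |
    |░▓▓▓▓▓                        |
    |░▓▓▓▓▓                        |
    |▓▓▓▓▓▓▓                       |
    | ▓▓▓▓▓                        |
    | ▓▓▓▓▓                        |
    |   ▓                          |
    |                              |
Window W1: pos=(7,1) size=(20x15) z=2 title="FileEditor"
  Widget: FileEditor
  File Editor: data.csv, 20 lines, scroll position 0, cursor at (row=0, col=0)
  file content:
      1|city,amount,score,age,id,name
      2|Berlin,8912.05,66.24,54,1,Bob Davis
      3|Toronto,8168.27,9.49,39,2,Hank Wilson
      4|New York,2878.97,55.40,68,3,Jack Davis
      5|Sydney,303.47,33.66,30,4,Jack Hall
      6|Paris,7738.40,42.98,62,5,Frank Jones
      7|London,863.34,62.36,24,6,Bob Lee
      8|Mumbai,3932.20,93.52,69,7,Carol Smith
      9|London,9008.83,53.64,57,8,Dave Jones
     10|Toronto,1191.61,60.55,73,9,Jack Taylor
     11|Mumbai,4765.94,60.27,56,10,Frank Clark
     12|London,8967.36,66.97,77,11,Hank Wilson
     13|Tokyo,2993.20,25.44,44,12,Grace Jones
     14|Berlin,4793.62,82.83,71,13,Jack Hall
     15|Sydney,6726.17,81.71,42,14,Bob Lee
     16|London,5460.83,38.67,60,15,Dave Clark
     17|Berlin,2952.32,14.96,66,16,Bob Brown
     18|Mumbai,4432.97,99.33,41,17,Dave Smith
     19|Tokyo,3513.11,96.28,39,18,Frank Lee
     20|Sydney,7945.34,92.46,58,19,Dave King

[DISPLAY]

 ┃     ┃Toronto,8168.27,9░┃             ┃    
 ┃     ┃New York,2878.97,░┃             ┃    
 ┃     ┃Sydney,303.47,33.░┃             ┃    
 ┃█████┃Paris,7738.40,42.░┃             ┃    
 ┃█████┃London,863.34,62.░┃             ┃    
 ┃█████┃Mumbai,3932.20,93░┃             ┃    
 ┃█████┃London,9008.83,53░┃             ┃    
 ┃░░░▓░┃Toronto,1191.61,6░┃             ┃    
 ┃░▓▓▓▓┃Mumbai,4765.94,60▼┃             ┃    
 ┃░▓▓▓▓┗━━━━━━━━━━━━━━━━━━┛             ┃    
 ┗━━━━━━━━━━━━━━━━━━━━━━━━━━━━━━━━━━━━━━┛    
                                             
                                             
                                             


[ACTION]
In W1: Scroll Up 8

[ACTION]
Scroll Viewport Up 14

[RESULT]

 ┏━━━━━━━━━━━━━━━━━━━━━━━━━━━━━━━━━━━━━━┓    
 ┃ Imag┏━━━━━━━━━━━━━━━━━━┓             ┃    
 ┠─────┃ FileEditor       ┃─────────────┨    
 ┃     ┠──────────────────┨             ┃    
 ┃     ┃█ity,amount,score▲┃             ┃    
 ┃     ┃Berlin,8912.05,66█┃             ┃    
 ┃     ┃Toronto,8168.27,9░┃             ┃    
 ┃     ┃New York,2878.97,░┃             ┃    
 ┃     ┃Sydney,303.47,33.░┃             ┃    
 ┃█████┃Paris,7738.40,42.░┃             ┃    
 ┃█████┃London,863.34,62.░┃             ┃    
 ┃█████┃Mumbai,3932.20,93░┃             ┃    
 ┃█████┃London,9008.83,53░┃             ┃    
 ┃░░░▓░┃Toronto,1191.61,6░┃             ┃    


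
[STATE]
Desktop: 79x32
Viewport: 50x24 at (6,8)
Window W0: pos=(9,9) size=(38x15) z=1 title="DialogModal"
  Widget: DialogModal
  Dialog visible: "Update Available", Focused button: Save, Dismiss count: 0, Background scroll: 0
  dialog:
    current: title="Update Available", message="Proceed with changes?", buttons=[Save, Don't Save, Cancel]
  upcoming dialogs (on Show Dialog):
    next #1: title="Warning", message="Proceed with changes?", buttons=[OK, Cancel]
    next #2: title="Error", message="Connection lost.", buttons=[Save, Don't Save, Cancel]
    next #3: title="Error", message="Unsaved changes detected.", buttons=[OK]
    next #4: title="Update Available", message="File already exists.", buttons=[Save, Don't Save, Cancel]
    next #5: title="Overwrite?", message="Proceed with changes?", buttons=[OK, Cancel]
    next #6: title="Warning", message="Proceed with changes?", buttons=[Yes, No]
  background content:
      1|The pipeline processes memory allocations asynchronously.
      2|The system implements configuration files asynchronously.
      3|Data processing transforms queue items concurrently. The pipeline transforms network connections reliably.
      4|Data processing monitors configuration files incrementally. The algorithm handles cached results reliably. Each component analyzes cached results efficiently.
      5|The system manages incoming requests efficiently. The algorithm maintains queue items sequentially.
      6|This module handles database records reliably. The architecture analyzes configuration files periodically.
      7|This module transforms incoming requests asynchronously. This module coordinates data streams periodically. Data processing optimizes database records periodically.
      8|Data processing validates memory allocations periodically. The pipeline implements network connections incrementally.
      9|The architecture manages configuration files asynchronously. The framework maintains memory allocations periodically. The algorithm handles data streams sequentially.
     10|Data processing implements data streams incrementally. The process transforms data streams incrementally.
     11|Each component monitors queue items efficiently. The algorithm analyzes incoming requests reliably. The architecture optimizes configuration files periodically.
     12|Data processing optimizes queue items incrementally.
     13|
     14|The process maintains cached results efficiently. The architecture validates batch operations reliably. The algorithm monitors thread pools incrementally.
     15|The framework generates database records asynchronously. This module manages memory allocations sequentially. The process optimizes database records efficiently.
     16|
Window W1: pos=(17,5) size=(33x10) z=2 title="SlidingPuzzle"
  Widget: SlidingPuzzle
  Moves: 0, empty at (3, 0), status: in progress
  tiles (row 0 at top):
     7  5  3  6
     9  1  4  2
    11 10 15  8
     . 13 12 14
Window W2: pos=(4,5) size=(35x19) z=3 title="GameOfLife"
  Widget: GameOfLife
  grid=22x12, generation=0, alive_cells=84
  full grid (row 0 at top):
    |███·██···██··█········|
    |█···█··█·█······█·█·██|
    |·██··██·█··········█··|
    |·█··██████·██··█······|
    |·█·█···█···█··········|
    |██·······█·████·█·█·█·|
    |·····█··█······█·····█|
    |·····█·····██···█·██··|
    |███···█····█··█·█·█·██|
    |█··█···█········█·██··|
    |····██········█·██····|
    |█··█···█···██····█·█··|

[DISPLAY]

en: 0                           ┃          ┃      
██·██···██··█········           ┃          ┃      
···█··█·█······█·█·██           ┃          ┃      
██··██·█··········█··           ┃          ┃      
█··██████·██··█······           ┃          ┃      
█·█···█···█··········           ┃          ┃      
█·······█·████·█·█·█·           ┃━━━━━━━━━━┛      
····█··█······█·····█           ┃────┐ti┃         
····█·····██···█·██··           ┃    │ts┃         
██···█····█··█·█·█·██           ┃    │ds┃         
··█···█········█·██··           ┃el  │qu┃         
···██········█·██····           ┃────┘ll┃         
··█···█···██····█·█··           ┃igurati┃         
                                ┃ta stre┃         
                                ┃ items ┃         
━━━━━━━━━━━━━━━━━━━━━━━━━━━━━━━━┛━━━━━━━┛         
                                                  
                                                  
                                                  
                                                  
                                                  
                                                  
                                                  
                                                  


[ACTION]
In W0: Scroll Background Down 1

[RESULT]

en: 0                           ┃          ┃      
██·██···██··█········           ┃          ┃      
···█··█·█······█·█·██           ┃          ┃      
██··██·█··········█··           ┃          ┃      
█··██████·██··█······           ┃          ┃      
█·█···█···█··········           ┃          ┃      
█·······█·████·█·█·█·           ┃━━━━━━━━━━┛      
····█··█······█·····█           ┃────┐ts┃         
····█·····██···█·██··           ┃    │ds┃         
██···█····█··█·█·█·██           ┃    │qu┃         
··█···█········█·██··           ┃el  │ll┃         
···██········█·██····           ┃────┘ti┃         
··█···█···██····█·█··           ┃ta stre┃         
                                ┃ items ┃         
                                ┃ue item┃         
━━━━━━━━━━━━━━━━━━━━━━━━━━━━━━━━┛━━━━━━━┛         
                                                  
                                                  
                                                  
                                                  
                                                  
                                                  
                                                  
                                                  


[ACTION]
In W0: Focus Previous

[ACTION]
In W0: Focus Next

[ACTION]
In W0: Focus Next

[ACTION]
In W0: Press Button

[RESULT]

en: 0                           ┃          ┃      
██·██···██··█········           ┃          ┃      
···█··█·█······█·█·██           ┃          ┃      
██··██·█··········█··           ┃          ┃      
█··██████·██··█······           ┃          ┃      
█·█···█···█··········           ┃          ┃      
█·······█·████·█·█·█·           ┃━━━━━━━━━━┛      
····█··█······█·····█           ┃equests┃         
····█·····██···█·██··           ┃records┃         
██···█····█··█·█·█·██           ┃ng requ┃         
··█···█········█·██··           ┃ory all┃         
···██········█·██····           ┃igurati┃         
··█···█···██····█·█··           ┃ta stre┃         
                                ┃ items ┃         
                                ┃ue item┃         
━━━━━━━━━━━━━━━━━━━━━━━━━━━━━━━━┛━━━━━━━┛         
                                                  
                                                  
                                                  
                                                  
                                                  
                                                  
                                                  
                                                  


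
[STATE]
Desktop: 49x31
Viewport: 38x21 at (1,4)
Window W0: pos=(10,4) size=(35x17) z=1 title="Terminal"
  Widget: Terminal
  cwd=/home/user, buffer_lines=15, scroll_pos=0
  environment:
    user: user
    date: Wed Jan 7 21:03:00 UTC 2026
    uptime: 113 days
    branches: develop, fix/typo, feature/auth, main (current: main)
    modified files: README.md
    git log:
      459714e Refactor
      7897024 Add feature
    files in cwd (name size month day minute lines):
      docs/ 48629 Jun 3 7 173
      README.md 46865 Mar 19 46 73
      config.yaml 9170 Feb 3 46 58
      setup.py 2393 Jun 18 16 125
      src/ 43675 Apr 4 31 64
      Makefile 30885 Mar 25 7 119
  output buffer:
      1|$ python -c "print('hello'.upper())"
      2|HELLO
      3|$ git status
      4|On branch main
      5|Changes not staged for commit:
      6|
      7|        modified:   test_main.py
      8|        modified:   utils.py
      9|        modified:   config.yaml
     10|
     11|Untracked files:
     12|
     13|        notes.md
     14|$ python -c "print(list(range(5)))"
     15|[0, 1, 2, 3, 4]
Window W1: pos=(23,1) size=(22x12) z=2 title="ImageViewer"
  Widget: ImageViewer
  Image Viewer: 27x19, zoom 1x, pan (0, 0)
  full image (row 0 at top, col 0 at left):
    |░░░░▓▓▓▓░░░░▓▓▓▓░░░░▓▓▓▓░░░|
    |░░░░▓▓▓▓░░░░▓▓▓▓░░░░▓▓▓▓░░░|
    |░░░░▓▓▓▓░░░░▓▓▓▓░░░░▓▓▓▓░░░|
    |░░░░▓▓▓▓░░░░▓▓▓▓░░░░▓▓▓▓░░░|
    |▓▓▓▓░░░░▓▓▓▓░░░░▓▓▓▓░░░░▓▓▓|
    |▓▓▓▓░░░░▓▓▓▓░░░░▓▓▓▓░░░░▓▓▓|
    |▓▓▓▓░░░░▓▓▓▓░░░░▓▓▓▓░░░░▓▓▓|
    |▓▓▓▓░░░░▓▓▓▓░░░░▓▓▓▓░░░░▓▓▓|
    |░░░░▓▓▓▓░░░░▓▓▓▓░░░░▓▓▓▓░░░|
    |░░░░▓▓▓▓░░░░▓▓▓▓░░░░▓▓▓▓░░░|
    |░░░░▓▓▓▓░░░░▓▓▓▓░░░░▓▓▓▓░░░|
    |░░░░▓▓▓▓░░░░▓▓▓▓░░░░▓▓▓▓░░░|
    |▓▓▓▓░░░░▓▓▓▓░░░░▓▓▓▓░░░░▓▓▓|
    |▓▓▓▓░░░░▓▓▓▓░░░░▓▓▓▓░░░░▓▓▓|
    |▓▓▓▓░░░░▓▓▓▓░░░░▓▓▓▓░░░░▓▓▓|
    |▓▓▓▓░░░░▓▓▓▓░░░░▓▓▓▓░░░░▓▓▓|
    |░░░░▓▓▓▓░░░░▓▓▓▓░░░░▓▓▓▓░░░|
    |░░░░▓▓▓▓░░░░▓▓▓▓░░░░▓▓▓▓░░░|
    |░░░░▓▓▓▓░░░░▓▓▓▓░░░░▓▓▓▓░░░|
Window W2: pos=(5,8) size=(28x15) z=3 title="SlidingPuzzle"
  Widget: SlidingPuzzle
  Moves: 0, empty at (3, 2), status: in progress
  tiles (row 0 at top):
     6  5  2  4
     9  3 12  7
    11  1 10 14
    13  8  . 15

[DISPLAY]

         ┏━━━━━━━━━━━━┃░░░░▓▓▓▓░░░░▓▓▓
         ┃ Terminal   ┃░░░░▓▓▓▓░░░░▓▓▓
         ┠────────────┃░░░░▓▓▓▓░░░░▓▓▓
         ┃$ python -c ┃░░░░▓▓▓▓░░░░▓▓▓
    ┏━━━━━━━━━━━━━━━━━━━━━━━━━━┓▓▓▓░░░
    ┃ SlidingPuzzle            ┃▓▓▓░░░
    ┠──────────────────────────┨▓▓▓░░░
    ┃┌────┬────┬────┬────┐     ┃▓▓▓░░░
    ┃│  6 │  5 │  2 │  4 │     ┃━━━━━━
    ┃├────┼────┼────┼────┤     ┃st_mai
    ┃│  9 │  3 │ 12 │  7 │     ┃ils.py
    ┃├────┼────┼────┼────┤     ┃nfig.y
    ┃│ 11 │  1 │ 10 │ 14 │     ┃      
    ┃├────┼────┼────┼────┤     ┃      
    ┃│ 13 │  8 │    │ 15 │     ┃      
    ┃└────┴────┴────┴────┘     ┃      
    ┃Moves: 0                  ┃━━━━━━
    ┃                          ┃      
    ┗━━━━━━━━━━━━━━━━━━━━━━━━━━┛      
                                      
                                      


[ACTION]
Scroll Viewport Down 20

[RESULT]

    ┠──────────────────────────┨▓▓▓░░░
    ┃┌────┬────┬────┬────┐     ┃▓▓▓░░░
    ┃│  6 │  5 │  2 │  4 │     ┃━━━━━━
    ┃├────┼────┼────┼────┤     ┃st_mai
    ┃│  9 │  3 │ 12 │  7 │     ┃ils.py
    ┃├────┼────┼────┼────┤     ┃nfig.y
    ┃│ 11 │  1 │ 10 │ 14 │     ┃      
    ┃├────┼────┼────┼────┤     ┃      
    ┃│ 13 │  8 │    │ 15 │     ┃      
    ┃└────┴────┴────┴────┘     ┃      
    ┃Moves: 0                  ┃━━━━━━
    ┃                          ┃      
    ┗━━━━━━━━━━━━━━━━━━━━━━━━━━┛      
                                      
                                      
                                      
                                      
                                      
                                      
                                      
                                      


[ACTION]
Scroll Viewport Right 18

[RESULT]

─────────────────────┨▓▓▓░░░░▓▓▓▓┃    
┬────┬────┬────┐     ┃▓▓▓░░░░▓▓▓▓┃    
│  5 │  2 │  4 │     ┃━━━━━━━━━━━┛    
┼────┼────┼────┤     ┃st_main.py ┃    
│  3 │ 12 │  7 │     ┃ils.py     ┃    
┼────┼────┼────┤     ┃nfig.yaml  ┃    
│  1 │ 10 │ 14 │     ┃           ┃    
┼────┼────┼────┤     ┃           ┃    
│  8 │    │ 15 │     ┃           ┃    
┴────┴────┴────┘     ┃           ┃    
: 0                  ┃━━━━━━━━━━━┛    
                     ┃                
━━━━━━━━━━━━━━━━━━━━━┛                
                                      
                                      
                                      
                                      
                                      
                                      
                                      
                                      


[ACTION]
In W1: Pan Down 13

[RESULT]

─────────────────────┨           ┃    
┬────┬────┬────┐     ┃           ┃    
│  5 │  2 │  4 │     ┃━━━━━━━━━━━┛    
┼────┼────┼────┤     ┃st_main.py ┃    
│  3 │ 12 │  7 │     ┃ils.py     ┃    
┼────┼────┼────┤     ┃nfig.yaml  ┃    
│  1 │ 10 │ 14 │     ┃           ┃    
┼────┼────┼────┤     ┃           ┃    
│  8 │    │ 15 │     ┃           ┃    
┴────┴────┴────┘     ┃           ┃    
: 0                  ┃━━━━━━━━━━━┛    
                     ┃                
━━━━━━━━━━━━━━━━━━━━━┛                
                                      
                                      
                                      
                                      
                                      
                                      
                                      
                                      


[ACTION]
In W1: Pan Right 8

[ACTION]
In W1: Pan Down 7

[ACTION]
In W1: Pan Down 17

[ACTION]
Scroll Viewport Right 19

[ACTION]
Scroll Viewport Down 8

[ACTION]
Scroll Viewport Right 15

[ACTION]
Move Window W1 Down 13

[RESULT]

─────────────────────┨           ┃    
┬────┬────┬────┐     ┃ commit:   ┃    
│  5 │  2 │  4 │     ┃           ┃    
┼────┼────┼────┤     ┃st_main.py ┃    
│  3 │ 12 │  7 │     ┃━━━━━━━━━━━┓    
┼────┼────┼────┤     ┃wer        ┃    
│  1 │ 10 │ 14 │     ┃───────────┨    
┼────┼────┼────┤     ┃           ┃    
│  8 │    │ 15 │     ┃           ┃    
┴────┴────┴────┘     ┃           ┃    
: 0                  ┃           ┃    
                     ┃           ┃    
━━━━━━━━━━━━━━━━━━━━━┛           ┃    
            ┃                    ┃    
            ┃                    ┃    
            ┗━━━━━━━━━━━━━━━━━━━━┛    
                                      
                                      
                                      
                                      
                                      


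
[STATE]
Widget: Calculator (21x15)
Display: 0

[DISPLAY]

                    0
┌───┬───┬───┬───┐    
│ 7 │ 8 │ 9 │ ÷ │    
├───┼───┼───┼───┤    
│ 4 │ 5 │ 6 │ × │    
├───┼───┼───┼───┤    
│ 1 │ 2 │ 3 │ - │    
├───┼───┼───┼───┤    
│ 0 │ . │ = │ + │    
├───┼───┼───┼───┤    
│ C │ MC│ MR│ M+│    
└───┴───┴───┴───┘    
                     
                     
                     


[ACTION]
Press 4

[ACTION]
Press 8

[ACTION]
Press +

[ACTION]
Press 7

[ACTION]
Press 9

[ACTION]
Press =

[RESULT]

                  127
┌───┬───┬───┬───┐    
│ 7 │ 8 │ 9 │ ÷ │    
├───┼───┼───┼───┤    
│ 4 │ 5 │ 6 │ × │    
├───┼───┼───┼───┤    
│ 1 │ 2 │ 3 │ - │    
├───┼───┼───┼───┤    
│ 0 │ . │ = │ + │    
├───┼───┼───┼───┤    
│ C │ MC│ MR│ M+│    
└───┴───┴───┴───┘    
                     
                     
                     


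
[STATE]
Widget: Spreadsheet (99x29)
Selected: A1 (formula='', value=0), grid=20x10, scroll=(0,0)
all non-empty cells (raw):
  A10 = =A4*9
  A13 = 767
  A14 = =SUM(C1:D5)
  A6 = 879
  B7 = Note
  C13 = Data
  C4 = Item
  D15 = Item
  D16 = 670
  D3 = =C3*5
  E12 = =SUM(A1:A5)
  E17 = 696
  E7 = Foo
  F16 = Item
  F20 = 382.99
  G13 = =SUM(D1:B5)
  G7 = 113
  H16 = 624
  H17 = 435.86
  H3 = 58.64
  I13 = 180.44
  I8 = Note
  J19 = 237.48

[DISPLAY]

A1:                                                                                                
       A       B       C       D       E       F       G       H       I       J                   
---------------------------------------------------------------------------------------------------
  1      [0]       0       0       0       0       0       0       0       0       0               
  2        0       0       0       0       0       0       0       0       0       0               
  3        0       0       0       0       0       0       0   58.64       0       0               
  4        0       0Item           0       0       0       0       0       0       0               
  5        0       0       0       0       0       0       0       0       0       0               
  6      879       0       0       0       0       0       0       0       0       0               
  7        0Note           0       0Foo            0     113       0       0       0               
  8        0       0       0       0       0       0       0       0Note           0               
  9        0       0       0       0       0       0       0       0       0       0               
 10        0       0       0       0       0       0       0       0       0       0               
 11        0       0       0       0       0       0       0       0       0       0               
 12        0       0       0       0       0       0       0       0       0       0               
 13      767       0Data           0       0       0       0       0  180.44       0               
 14        0       0       0       0       0       0       0       0       0       0               
 15        0       0       0Item           0       0       0       0       0       0               
 16        0       0       0     670       0Item           0     624       0       0               
 17        0       0       0       0     696       0       0  435.86       0       0               
 18        0       0       0       0       0       0       0       0       0       0               
 19        0       0       0       0       0       0       0       0       0  237.48               
 20        0       0       0       0       0  382.99       0       0       0       0               
                                                                                                   
                                                                                                   
                                                                                                   
                                                                                                   
                                                                                                   
                                                                                                   


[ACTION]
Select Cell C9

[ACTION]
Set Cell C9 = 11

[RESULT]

C9: 11                                                                                             
       A       B       C       D       E       F       G       H       I       J                   
---------------------------------------------------------------------------------------------------
  1        0       0       0       0       0       0       0       0       0       0               
  2        0       0       0       0       0       0       0       0       0       0               
  3        0       0       0       0       0       0       0   58.64       0       0               
  4        0       0Item           0       0       0       0       0       0       0               
  5        0       0       0       0       0       0       0       0       0       0               
  6      879       0       0       0       0       0       0       0       0       0               
  7        0Note           0       0Foo            0     113       0       0       0               
  8        0       0       0       0       0       0       0       0Note           0               
  9        0       0    [11]       0       0       0       0       0       0       0               
 10        0       0       0       0       0       0       0       0       0       0               
 11        0       0       0       0       0       0       0       0       0       0               
 12        0       0       0       0       0       0       0       0       0       0               
 13      767       0Data           0       0       0       0       0  180.44       0               
 14        0       0       0       0       0       0       0       0       0       0               
 15        0       0       0Item           0       0       0       0       0       0               
 16        0       0       0     670       0Item           0     624       0       0               
 17        0       0       0       0     696       0       0  435.86       0       0               
 18        0       0       0       0       0       0       0       0       0       0               
 19        0       0       0       0       0       0       0       0       0  237.48               
 20        0       0       0       0       0  382.99       0       0       0       0               
                                                                                                   
                                                                                                   
                                                                                                   
                                                                                                   
                                                                                                   
                                                                                                   


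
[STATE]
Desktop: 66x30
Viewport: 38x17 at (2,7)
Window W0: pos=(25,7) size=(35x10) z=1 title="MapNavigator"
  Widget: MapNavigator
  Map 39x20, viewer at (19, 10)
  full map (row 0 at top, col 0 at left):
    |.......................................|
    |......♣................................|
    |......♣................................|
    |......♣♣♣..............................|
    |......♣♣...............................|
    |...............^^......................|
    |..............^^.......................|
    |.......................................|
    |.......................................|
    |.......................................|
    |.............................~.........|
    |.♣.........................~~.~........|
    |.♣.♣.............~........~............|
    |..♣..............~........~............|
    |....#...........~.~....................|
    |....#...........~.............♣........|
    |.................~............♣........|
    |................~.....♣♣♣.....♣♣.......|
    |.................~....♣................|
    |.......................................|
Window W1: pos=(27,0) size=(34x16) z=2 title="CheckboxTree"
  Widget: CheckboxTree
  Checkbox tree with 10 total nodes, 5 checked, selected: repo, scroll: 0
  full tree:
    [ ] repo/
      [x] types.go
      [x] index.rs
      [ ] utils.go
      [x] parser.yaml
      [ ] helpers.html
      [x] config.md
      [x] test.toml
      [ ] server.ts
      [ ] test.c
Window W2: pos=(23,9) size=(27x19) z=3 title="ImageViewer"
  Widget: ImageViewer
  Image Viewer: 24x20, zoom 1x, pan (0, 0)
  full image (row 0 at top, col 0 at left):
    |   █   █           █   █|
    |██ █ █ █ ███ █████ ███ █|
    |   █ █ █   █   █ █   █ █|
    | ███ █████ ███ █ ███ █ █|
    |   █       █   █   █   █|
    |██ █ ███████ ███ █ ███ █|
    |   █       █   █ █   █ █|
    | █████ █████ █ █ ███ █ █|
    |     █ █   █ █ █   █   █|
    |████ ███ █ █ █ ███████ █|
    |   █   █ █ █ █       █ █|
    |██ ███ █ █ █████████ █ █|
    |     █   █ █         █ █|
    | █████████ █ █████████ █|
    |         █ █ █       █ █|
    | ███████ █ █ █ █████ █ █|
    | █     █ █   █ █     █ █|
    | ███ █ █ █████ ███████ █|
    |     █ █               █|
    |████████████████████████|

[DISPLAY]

                       ┏━┃   [x] parse
                       ┃ ┃   [ ] helpe
                     ┏━━━━━━━━━━━━━━━━
                     ┃ ImageViewer    
                     ┠────────────────
                     ┃   █   █        
                     ┃██ █ █ █ ███ ███
                     ┃   █ █ █   █   █
                     ┃ ███ █████ ███ █
                     ┃   █       █   █
                     ┃██ █ ███████ ███
                     ┃   █       █   █
                     ┃ █████ █████ █ █
                     ┃     █ █   █ █ █
                     ┃████ ███ █ █ █ █
                     ┃   █   █ █ █ █  
                     ┃██ ███ █ █ █████


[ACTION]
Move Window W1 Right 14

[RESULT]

                       ┏━━━━━━┃   [x] 
                       ┃ MapNa┃   [ ] 
                     ┏━━━━━━━━━━━━━━━━
                     ┃ ImageViewer    
                     ┠────────────────
                     ┃   █   █        
                     ┃██ █ █ █ ███ ███
                     ┃   █ █ █   █   █
                     ┃ ███ █████ ███ █
                     ┃   █       █   █
                     ┃██ █ ███████ ███
                     ┃   █       █   █
                     ┃ █████ █████ █ █
                     ┃     █ █   █ █ █
                     ┃████ ███ █ █ █ █
                     ┃   █   █ █ █ █  
                     ┃██ ███ █ █ █████


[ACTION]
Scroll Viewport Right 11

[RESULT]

            ┏━━━━━━┃   [x] parser.yaml
            ┃ MapNa┃   [ ] helpers.htm
          ┏━━━━━━━━━━━━━━━━━━━━━━━━━┓ 
          ┃ ImageViewer             ┃ 
          ┠─────────────────────────┨ 
          ┃   █   █           █   █ ┃ 
          ┃██ █ █ █ ███ █████ ███ █ ┃ 
          ┃   █ █ █   █   █ █   █ █ ┃ 
          ┃ ███ █████ ███ █ ███ █ █ ┃━
          ┃   █       █   █   █   █ ┃━
          ┃██ █ ███████ ███ █ ███ █ ┃ 
          ┃   █       █   █ █   █ █ ┃ 
          ┃ █████ █████ █ █ ███ █ █ ┃ 
          ┃     █ █   █ █ █   █   █ ┃ 
          ┃████ ███ █ █ █ ███████ █ ┃ 
          ┃   █   █ █ █ █       █ █ ┃ 
          ┃██ ███ █ █ █████████ █ █ ┃ 


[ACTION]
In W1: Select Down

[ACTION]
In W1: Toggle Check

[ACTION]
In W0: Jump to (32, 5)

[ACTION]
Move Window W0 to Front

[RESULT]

            ┏━━━━━━━━━━━━━━━━━━━━━━━━━
            ┃ MapNavigator            
          ┏━┠─────────────────────────
          ┃ ┃.......................  
          ┠─┃.......................  
          ┃ ┃.......................  
          ┃█┃^...............@......  
          ┃ ┃.......................  
          ┃ ┃.......................  
          ┃ ┗━━━━━━━━━━━━━━━━━━━━━━━━━
          ┃██ █ ███████ ███ █ ███ █ ┃ 
          ┃   █       █   █ █   █ █ ┃ 
          ┃ █████ █████ █ █ ███ █ █ ┃ 
          ┃     █ █   █ █ █   █   █ ┃ 
          ┃████ ███ █ █ █ ███████ █ ┃ 
          ┃   █   █ █ █ █       █ █ ┃ 
          ┃██ ███ █ █ █████████ █ █ ┃ 


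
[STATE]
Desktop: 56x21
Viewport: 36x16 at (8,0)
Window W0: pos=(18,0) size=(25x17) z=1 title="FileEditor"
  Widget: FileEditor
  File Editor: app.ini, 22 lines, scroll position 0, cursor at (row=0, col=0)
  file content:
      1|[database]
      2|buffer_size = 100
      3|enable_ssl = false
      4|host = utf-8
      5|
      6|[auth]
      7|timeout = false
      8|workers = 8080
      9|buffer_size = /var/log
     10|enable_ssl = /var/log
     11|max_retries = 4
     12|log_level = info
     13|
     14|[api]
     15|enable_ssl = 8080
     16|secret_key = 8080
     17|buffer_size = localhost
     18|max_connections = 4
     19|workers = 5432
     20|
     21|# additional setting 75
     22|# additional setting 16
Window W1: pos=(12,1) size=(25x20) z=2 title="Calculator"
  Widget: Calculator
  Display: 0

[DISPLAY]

          ┏━━━━━━━━━━━━━━━━━━━━━━━┓ 
    ┏━━━━━━━━━━━━━━━━━━━━━━━┓     ┃ 
    ┃ Calculator            ┃─────┨ 
    ┠───────────────────────┨    ▲┃ 
    ┃                      0┃    █┃ 
    ┃┌───┬───┬───┬───┐      ┃    ░┃ 
    ┃│ 7 │ 8 │ 9 │ ÷ │      ┃    ░┃ 
    ┃├───┼───┼───┼───┤      ┃    ░┃ 
    ┃│ 4 │ 5 │ 6 │ × │      ┃    ░┃ 
    ┃├───┼───┼───┼───┤      ┃    ░┃ 
    ┃│ 1 │ 2 │ 3 │ - │      ┃    ░┃ 
    ┃├───┼───┼───┼───┤      ┃/log░┃ 
    ┃│ 0 │ . │ = │ + │      ┃log ░┃ 
    ┃├───┼───┼───┼───┤      ┃    ░┃ 
    ┃│ C │ MC│ MR│ M+│      ┃    ░┃ 
    ┃└───┴───┴───┴───┘      ┃    ▼┃ 


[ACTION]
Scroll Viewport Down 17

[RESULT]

    ┃┌───┬───┬───┬───┐      ┃    ░┃ 
    ┃│ 7 │ 8 │ 9 │ ÷ │      ┃    ░┃ 
    ┃├───┼───┼───┼───┤      ┃    ░┃ 
    ┃│ 4 │ 5 │ 6 │ × │      ┃    ░┃ 
    ┃├───┼───┼───┼───┤      ┃    ░┃ 
    ┃│ 1 │ 2 │ 3 │ - │      ┃    ░┃ 
    ┃├───┼───┼───┼───┤      ┃/log░┃ 
    ┃│ 0 │ . │ = │ + │      ┃log ░┃ 
    ┃├───┼───┼───┼───┤      ┃    ░┃ 
    ┃│ C │ MC│ MR│ M+│      ┃    ░┃ 
    ┃└───┴───┴───┴───┘      ┃    ▼┃ 
    ┃                       ┃━━━━━┛ 
    ┃                       ┃       
    ┃                       ┃       
    ┃                       ┃       
    ┗━━━━━━━━━━━━━━━━━━━━━━━┛       


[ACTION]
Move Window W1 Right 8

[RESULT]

          ┃e┃┌───┬───┬───┬───┐      
          ┃h┃│ 7 │ 8 │ 9 │ ÷ │      
          ┃ ┃├───┼───┼───┼───┤      
          ┃[┃│ 4 │ 5 │ 6 │ × │      
          ┃t┃├───┼───┼───┼───┤      
          ┃w┃│ 1 │ 2 │ 3 │ - │      
          ┃b┃├───┼───┼───┼───┤      
          ┃e┃│ 0 │ . │ = │ + │      
          ┃m┃├───┼───┼───┼───┤      
          ┃l┃│ C │ MC│ MR│ M+│      
          ┃ ┃└───┴───┴───┴───┘      
          ┗━┃                       
            ┃                       
            ┃                       
            ┃                       
            ┗━━━━━━━━━━━━━━━━━━━━━━━


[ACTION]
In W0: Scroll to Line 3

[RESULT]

          ┃ ┃┌───┬───┬───┬───┐      
          ┃[┃│ 7 │ 8 │ 9 │ ÷ │      
          ┃t┃├───┼───┼───┼───┤      
          ┃w┃│ 4 │ 5 │ 6 │ × │      
          ┃b┃├───┼───┼───┼───┤      
          ┃e┃│ 1 │ 2 │ 3 │ - │      
          ┃m┃├───┼───┼───┼───┤      
          ┃l┃│ 0 │ . │ = │ + │      
          ┃ ┃├───┼───┼───┼───┤      
          ┃[┃│ C │ MC│ MR│ M+│      
          ┃e┃└───┴───┴───┴───┘      
          ┗━┃                       
            ┃                       
            ┃                       
            ┃                       
            ┗━━━━━━━━━━━━━━━━━━━━━━━


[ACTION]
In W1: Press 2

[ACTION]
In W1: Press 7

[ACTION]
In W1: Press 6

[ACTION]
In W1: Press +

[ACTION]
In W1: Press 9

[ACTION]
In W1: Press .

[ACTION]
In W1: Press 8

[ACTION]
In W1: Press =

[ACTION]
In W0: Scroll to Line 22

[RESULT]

          ┃l┃┌───┬───┬───┬───┐      
          ┃ ┃│ 7 │ 8 │ 9 │ ÷ │      
          ┃[┃├───┼───┼───┼───┤      
          ┃e┃│ 4 │ 5 │ 6 │ × │      
          ┃s┃├───┼───┼───┼───┤      
          ┃b┃│ 1 │ 2 │ 3 │ - │      
          ┃m┃├───┼───┼───┼───┤      
          ┃w┃│ 0 │ . │ = │ + │      
          ┃ ┃├───┼───┼───┼───┤      
          ┃#┃│ C │ MC│ MR│ M+│      
          ┃#┃└───┴───┴───┴───┘      
          ┗━┃                       
            ┃                       
            ┃                       
            ┃                       
            ┗━━━━━━━━━━━━━━━━━━━━━━━
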